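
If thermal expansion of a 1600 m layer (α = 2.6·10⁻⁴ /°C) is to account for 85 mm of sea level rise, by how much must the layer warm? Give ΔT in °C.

ΔT ≈ 0.20 °C

ΔT = Δh/(αH) = 0.085 / (2.6×10⁻⁴ × 1600) ≈ 0.2043 °C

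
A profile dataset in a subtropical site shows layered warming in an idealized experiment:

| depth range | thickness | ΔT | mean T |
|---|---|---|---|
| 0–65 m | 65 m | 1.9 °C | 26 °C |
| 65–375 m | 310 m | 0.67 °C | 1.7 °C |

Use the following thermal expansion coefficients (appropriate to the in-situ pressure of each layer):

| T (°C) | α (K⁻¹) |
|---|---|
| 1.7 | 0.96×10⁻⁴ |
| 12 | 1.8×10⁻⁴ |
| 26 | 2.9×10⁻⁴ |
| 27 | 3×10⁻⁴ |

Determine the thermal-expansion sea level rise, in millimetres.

Δh = 55.8 mm

Layer 1 at 26 °C → α = 2.9×10⁻⁴ K⁻¹
Layer 2 at 1.7 °C → α = 0.96×10⁻⁴ K⁻¹
0–65 m: 1.9 × 65 × 2.9×10⁻⁴ = 0.035815 m
Layer 2: 0.96×10⁻⁴ × 0.67 × 310 = 0.0199392 m
Δh = 0.035815 + 0.0199392 = 0.0557542 m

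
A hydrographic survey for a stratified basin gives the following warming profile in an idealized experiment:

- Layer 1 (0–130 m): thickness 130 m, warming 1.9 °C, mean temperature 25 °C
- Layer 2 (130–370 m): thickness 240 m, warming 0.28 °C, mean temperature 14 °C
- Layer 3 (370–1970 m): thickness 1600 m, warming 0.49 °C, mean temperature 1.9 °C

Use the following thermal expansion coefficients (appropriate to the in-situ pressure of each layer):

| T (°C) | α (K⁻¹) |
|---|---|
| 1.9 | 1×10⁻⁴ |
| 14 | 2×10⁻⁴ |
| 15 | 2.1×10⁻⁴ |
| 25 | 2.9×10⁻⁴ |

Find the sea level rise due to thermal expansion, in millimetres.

Layer 1 at 25 °C → α = 2.9×10⁻⁴ K⁻¹
Layer 2 at 14 °C → α = 2×10⁻⁴ K⁻¹
Layer 3 at 1.9 °C → α = 1×10⁻⁴ K⁻¹
0–130 m: 130 × 1.9 × 2.9×10⁻⁴ = 0.07163 m
2×10⁻⁴ × 0.28 × 240 = 0.01344 m
370–1970 m: 1600 × 0.49 × 1×10⁻⁴ = 0.07840 m
Δh = 0.07163 + 0.01344 + 0.07840 = 0.16347 m ≈ 160 mm

160 mm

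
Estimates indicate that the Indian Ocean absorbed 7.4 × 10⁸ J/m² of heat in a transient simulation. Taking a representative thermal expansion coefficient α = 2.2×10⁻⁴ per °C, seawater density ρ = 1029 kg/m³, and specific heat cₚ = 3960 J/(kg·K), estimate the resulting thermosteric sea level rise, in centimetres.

about 4.00 cm

Δh = αQ/(ρcₚ) = 2.2×10⁻⁴ × 7.4×10⁸ / (1029 × 3960) ≈ 0.039952 m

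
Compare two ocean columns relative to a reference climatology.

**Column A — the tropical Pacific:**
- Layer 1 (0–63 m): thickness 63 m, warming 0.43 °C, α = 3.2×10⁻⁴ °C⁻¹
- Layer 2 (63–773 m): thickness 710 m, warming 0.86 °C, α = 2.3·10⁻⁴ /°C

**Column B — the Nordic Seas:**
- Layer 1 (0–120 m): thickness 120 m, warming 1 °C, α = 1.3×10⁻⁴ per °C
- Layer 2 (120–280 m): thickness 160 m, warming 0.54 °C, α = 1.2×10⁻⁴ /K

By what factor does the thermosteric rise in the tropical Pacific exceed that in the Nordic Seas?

≈ 5.7×

A 0–63 m: 0.43 × 63 × 3.2×10⁻⁴ = 0.0086688 m
A 63–773 m: 2.3×10⁻⁴ × 0.86 × 710 = 0.140438 m
A total: 0.1491068 m
B Layer 1: 1.3×10⁻⁴ × 1 × 120 = 0.01560 m
B 0.54 × 1.2×10⁻⁴ × 160 = 0.010368 m
B total: 0.025968 m
Ratio: 0.1491068 / 0.025968 ≈ 5.742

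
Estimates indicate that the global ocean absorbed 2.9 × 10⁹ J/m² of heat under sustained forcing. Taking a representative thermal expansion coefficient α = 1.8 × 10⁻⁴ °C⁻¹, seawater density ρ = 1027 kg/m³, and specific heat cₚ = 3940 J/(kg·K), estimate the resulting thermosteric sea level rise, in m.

Δh = αQ/(ρcₚ) = 1.8×10⁻⁴ × 2.9×10⁹ / (1027 × 3940) ≈ 0.12900 m

about 0.129 m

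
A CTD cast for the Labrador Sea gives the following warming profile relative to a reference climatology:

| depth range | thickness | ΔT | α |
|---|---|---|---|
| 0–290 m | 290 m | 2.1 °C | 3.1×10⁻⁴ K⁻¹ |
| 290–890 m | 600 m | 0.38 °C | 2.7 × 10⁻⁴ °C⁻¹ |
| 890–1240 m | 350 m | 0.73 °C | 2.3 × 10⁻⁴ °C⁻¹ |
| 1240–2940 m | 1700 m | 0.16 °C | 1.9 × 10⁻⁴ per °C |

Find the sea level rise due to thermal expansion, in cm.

0–290 m: 2.1 × 3.1×10⁻⁴ × 290 = 0.18879 m
Layer 2: 2.7×10⁻⁴ × 600 × 0.38 = 0.06156 m
890–1240 m: 0.73 × 350 × 2.3×10⁻⁴ = 0.058765 m
1700 × 0.16 × 1.9×10⁻⁴ = 0.05168 m
Δh = 0.18879 + 0.06156 + 0.058765 + 0.05168 = 0.360795 m ≈ 36 cm

Δh ≈ 36 cm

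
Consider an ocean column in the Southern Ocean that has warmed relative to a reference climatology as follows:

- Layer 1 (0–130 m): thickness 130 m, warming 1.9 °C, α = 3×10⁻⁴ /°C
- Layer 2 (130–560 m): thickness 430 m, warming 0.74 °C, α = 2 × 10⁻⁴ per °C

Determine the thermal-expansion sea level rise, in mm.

130 × 3×10⁻⁴ × 1.9 = 0.07410 m
Layer 2: 0.74 × 2×10⁻⁴ × 430 = 0.06364 m
Δh = 0.07410 + 0.06364 = 0.13774 m ≈ 138 mm

Δh = 138 mm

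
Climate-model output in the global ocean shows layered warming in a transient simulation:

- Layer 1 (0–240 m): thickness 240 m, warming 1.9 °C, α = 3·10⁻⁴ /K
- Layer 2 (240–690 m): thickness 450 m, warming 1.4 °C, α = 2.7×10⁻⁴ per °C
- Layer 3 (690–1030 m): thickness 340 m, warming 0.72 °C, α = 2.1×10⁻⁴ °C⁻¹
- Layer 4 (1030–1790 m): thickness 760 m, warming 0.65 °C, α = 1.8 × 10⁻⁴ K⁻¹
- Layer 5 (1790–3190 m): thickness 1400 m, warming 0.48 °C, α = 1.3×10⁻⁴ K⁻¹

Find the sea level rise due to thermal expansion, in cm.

0–240 m: 3×10⁻⁴ × 240 × 1.9 = 0.13680 m
Layer 2: 450 × 1.4 × 2.7×10⁻⁴ = 0.17010 m
340 × 2.1×10⁻⁴ × 0.72 = 0.051408 m
760 × 0.65 × 1.8×10⁻⁴ = 0.08892 m
1790–3190 m: 0.48 × 1.3×10⁻⁴ × 1400 = 0.08736 m
Δh = 0.13680 + 0.17010 + 0.051408 + 0.08892 + 0.08736 = 0.534588 m

53.5 cm of thermosteric rise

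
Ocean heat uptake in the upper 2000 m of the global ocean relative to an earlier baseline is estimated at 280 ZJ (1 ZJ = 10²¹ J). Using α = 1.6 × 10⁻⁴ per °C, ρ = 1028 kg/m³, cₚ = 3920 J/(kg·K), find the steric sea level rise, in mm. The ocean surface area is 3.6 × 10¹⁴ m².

Per unit area: Q = 280×10²¹ / (3.6×10¹⁴) ≈ 7.778×10⁸ J/m²
Δh = αQ/(ρcₚ) = 1.6×10⁻⁴ × 7.778×10⁸ / (1028 × 3920) ≈ 0.030882 m

30.9 mm of thermosteric rise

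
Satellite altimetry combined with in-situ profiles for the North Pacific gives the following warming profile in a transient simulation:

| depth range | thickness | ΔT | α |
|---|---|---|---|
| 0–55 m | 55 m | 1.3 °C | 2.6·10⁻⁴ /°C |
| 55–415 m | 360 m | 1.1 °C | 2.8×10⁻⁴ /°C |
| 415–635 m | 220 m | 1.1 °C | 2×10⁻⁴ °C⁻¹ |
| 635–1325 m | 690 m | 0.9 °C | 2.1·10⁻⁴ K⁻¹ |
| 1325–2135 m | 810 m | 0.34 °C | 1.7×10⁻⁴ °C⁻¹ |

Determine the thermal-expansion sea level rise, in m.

Layer 1: 1.3 × 2.6×10⁻⁴ × 55 = 0.01859 m
55–415 m: 1.1 × 360 × 2.8×10⁻⁴ = 0.11088 m
1.1 × 220 × 2×10⁻⁴ = 0.04840 m
Layer 4: 690 × 0.9 × 2.1×10⁻⁴ = 0.13041 m
Layer 5: 0.34 × 1.7×10⁻⁴ × 810 = 0.046818 m
Δh = 0.01859 + 0.11088 + 0.04840 + 0.13041 + 0.046818 = 0.355098 m

0.355 m of thermosteric rise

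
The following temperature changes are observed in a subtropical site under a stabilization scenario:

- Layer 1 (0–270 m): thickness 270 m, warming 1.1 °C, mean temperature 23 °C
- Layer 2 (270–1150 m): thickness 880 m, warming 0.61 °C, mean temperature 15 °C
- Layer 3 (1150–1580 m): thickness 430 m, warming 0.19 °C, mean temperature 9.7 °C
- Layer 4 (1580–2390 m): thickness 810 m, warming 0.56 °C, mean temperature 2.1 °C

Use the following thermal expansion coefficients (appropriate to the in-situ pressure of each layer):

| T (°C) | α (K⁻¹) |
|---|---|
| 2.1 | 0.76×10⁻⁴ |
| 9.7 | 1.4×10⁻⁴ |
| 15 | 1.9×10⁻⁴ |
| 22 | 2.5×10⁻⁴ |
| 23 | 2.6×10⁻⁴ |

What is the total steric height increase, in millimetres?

225 mm

Layer 1 at 23 °C → α = 2.6×10⁻⁴ K⁻¹
Layer 2 at 15 °C → α = 1.9×10⁻⁴ K⁻¹
Layer 3 at 9.7 °C → α = 1.4×10⁻⁴ K⁻¹
Layer 4 at 2.1 °C → α = 0.76×10⁻⁴ K⁻¹
Layer 1: 2.6×10⁻⁴ × 1.1 × 270 = 0.07722 m
Layer 2: 0.61 × 1.9×10⁻⁴ × 880 = 0.101992 m
430 × 0.19 × 1.4×10⁻⁴ = 0.011438 m
1580–2390 m: 0.56 × 810 × 0.76×10⁻⁴ = 0.0344736 m
Δh = 0.07722 + 0.101992 + 0.011438 + 0.0344736 = 0.2251236 m ≈ 225 mm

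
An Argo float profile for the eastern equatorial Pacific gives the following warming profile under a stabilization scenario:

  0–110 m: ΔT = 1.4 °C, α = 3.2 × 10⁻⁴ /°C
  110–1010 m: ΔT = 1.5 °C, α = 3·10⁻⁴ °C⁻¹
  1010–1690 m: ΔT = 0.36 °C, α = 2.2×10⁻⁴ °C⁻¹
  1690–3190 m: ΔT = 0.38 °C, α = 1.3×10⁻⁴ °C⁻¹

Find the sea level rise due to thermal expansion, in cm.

0–110 m: 110 × 3.2×10⁻⁴ × 1.4 = 0.04928 m
Layer 2: 1.5 × 900 × 3×10⁻⁴ = 0.40500 m
680 × 2.2×10⁻⁴ × 0.36 = 0.053856 m
Layer 4: 1.3×10⁻⁴ × 1500 × 0.38 = 0.07410 m
Δh = 0.04928 + 0.40500 + 0.053856 + 0.07410 = 0.582236 m

Δh ≈ 58.2 cm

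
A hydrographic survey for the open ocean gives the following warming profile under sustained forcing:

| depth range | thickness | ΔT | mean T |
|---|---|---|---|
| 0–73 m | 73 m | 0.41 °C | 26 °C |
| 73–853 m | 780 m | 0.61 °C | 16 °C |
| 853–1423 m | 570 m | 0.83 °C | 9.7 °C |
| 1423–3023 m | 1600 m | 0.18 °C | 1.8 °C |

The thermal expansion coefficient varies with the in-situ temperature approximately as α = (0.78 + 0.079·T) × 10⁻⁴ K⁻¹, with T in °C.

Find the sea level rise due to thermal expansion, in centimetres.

Layer 1: α = (0.78 + 0.079×26)×10⁻⁴ = 2.834×10⁻⁴ K⁻¹
Layer 2: α = (0.78 + 0.079×16)×10⁻⁴ = 2.044×10⁻⁴ K⁻¹
Layer 3: α = (0.78 + 0.079×9.7)×10⁻⁴ = 1.5463×10⁻⁴ K⁻¹
Layer 4: α = (0.78 + 0.079×1.8)×10⁻⁴ = 0.9222×10⁻⁴ K⁻¹
Layer 1: 0.41 × 2.834×10⁻⁴ × 73 = 0.008482162 m
Layer 2: 2.044×10⁻⁴ × 0.61 × 780 = 0.09725352 m
853–1423 m: 0.83 × 570 × 1.5463×10⁻⁴ = 0.073155453 m
Layer 4: 0.18 × 0.9222×10⁻⁴ × 1600 = 0.02655936 m
Δh = 0.008482162 + 0.09725352 + 0.073155453 + 0.02655936 = 0.205450495 m

20.5 cm of thermosteric rise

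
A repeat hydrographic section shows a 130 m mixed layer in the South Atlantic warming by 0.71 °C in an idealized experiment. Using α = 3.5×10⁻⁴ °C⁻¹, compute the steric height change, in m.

Δh = αΔT·H = 3.5×10⁻⁴ × 0.71 × 130 = 0.032305 m

about 0.0323 m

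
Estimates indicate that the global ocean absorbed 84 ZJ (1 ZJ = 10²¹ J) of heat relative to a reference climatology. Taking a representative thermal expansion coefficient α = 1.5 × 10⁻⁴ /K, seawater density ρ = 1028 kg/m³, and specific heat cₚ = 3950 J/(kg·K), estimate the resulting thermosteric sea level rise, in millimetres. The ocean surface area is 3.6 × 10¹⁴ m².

8.62 mm of thermosteric rise

Per unit area: Q = 84×10²¹ / (3.6×10¹⁴) ≈ 2.333×10⁸ J/m²
Δh = αQ/(ρcₚ) = 1.5×10⁻⁴ × 2.333×10⁸ / (1028 × 3950) ≈ 0.0086182 m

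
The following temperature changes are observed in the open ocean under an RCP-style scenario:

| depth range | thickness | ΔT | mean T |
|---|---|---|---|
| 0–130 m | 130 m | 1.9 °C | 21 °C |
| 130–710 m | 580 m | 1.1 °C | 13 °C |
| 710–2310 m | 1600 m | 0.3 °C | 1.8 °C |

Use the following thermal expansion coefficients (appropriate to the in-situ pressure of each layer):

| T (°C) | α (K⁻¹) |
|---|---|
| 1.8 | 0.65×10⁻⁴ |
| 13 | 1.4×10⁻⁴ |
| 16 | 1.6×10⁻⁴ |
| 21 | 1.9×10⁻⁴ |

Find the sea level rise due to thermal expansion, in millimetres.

Layer 1 at 21 °C → α = 1.9×10⁻⁴ K⁻¹
Layer 2 at 13 °C → α = 1.4×10⁻⁴ K⁻¹
Layer 3 at 1.8 °C → α = 0.65×10⁻⁴ K⁻¹
Layer 1: 130 × 1.9 × 1.9×10⁻⁴ = 0.04693 m
130–710 m: 1.1 × 1.4×10⁻⁴ × 580 = 0.08932 m
710–2310 m: 0.3 × 0.65×10⁻⁴ × 1600 = 0.03120 m
Δh = 0.04693 + 0.08932 + 0.03120 = 0.16745 m

Δh ≈ 170 mm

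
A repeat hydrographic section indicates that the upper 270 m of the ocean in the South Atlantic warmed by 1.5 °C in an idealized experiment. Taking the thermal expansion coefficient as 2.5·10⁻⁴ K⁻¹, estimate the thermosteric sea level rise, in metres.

Δh = 0.101 m

Δh = αΔT·H = 2.5×10⁻⁴ × 1.5 × 270 = 0.10125 m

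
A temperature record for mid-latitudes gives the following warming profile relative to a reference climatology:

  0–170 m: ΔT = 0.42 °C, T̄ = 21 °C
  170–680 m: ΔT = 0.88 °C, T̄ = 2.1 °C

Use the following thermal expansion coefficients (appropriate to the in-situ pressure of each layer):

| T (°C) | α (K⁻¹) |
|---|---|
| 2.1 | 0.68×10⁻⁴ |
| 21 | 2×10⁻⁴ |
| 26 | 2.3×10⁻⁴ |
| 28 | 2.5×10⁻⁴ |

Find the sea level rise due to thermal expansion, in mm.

Δh = 44.8 mm

Layer 1 at 21 °C → α = 2×10⁻⁴ K⁻¹
Layer 2 at 2.1 °C → α = 0.68×10⁻⁴ K⁻¹
0–170 m: 170 × 0.42 × 2×10⁻⁴ = 0.01428 m
510 × 0.68×10⁻⁴ × 0.88 = 0.0305184 m
Δh = 0.01428 + 0.0305184 = 0.0447984 m ≈ 44.8 mm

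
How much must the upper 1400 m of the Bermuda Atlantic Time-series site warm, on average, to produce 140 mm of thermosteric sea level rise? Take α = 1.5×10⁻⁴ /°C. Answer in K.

0.67 K

ΔT = Δh/(αH) = 0.14 / (1.5×10⁻⁴ × 1400) ≈ 0.6667 K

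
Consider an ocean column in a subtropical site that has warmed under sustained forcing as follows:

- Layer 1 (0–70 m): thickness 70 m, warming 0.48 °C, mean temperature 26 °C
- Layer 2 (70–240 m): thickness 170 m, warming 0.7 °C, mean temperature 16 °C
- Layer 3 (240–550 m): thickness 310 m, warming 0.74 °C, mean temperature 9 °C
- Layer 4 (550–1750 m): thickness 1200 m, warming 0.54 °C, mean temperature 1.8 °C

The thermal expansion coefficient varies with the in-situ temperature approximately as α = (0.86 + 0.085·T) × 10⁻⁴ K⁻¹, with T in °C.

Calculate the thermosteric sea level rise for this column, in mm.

Layer 1: α = (0.86 + 0.085×26)×10⁻⁴ = 3.07×10⁻⁴ K⁻¹
Layer 2: α = (0.86 + 0.085×16)×10⁻⁴ = 2.22×10⁻⁴ K⁻¹
Layer 3: α = (0.86 + 0.085×9)×10⁻⁴ = 1.625×10⁻⁴ K⁻¹
Layer 4: α = (0.86 + 0.085×1.8)×10⁻⁴ = 1.013×10⁻⁴ K⁻¹
3.07×10⁻⁴ × 0.48 × 70 = 0.0103152 m
0.7 × 170 × 2.22×10⁻⁴ = 0.026418 m
Layer 3: 310 × 0.74 × 1.625×10⁻⁴ = 0.0372775 m
550–1750 m: 1200 × 0.54 × 1.013×10⁻⁴ = 0.0656424 m
Δh = 0.0103152 + 0.026418 + 0.0372775 + 0.0656424 = 0.1396531 m ≈ 140 mm

140 mm of thermosteric rise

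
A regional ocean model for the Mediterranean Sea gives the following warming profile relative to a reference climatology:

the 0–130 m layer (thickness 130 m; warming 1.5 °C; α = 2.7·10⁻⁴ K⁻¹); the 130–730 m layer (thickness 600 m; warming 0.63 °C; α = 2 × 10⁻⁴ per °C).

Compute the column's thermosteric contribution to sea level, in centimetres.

12.8 cm

Layer 1: 130 × 2.7×10⁻⁴ × 1.5 = 0.05265 m
130–730 m: 2×10⁻⁴ × 0.63 × 600 = 0.07560 m
Δh = 0.05265 + 0.07560 = 0.12825 m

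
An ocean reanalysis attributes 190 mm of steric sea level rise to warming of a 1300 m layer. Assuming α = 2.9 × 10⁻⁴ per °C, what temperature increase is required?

0.504 K

ΔT = Δh/(αH) = 0.19 / (2.9×10⁻⁴ × 1300) ≈ 0.5040 K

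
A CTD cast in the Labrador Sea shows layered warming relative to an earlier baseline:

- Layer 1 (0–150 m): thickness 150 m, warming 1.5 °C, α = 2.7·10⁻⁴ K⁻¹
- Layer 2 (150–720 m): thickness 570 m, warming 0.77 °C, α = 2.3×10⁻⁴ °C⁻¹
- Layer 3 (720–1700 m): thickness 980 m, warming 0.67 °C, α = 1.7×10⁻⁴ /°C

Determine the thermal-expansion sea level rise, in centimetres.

Layer 1: 1.5 × 2.7×10⁻⁴ × 150 = 0.06075 m
2.3×10⁻⁴ × 0.77 × 570 = 0.100947 m
720–1700 m: 980 × 0.67 × 1.7×10⁻⁴ = 0.111622 m
Δh = 0.06075 + 0.100947 + 0.111622 = 0.273319 m ≈ 27 cm

27 cm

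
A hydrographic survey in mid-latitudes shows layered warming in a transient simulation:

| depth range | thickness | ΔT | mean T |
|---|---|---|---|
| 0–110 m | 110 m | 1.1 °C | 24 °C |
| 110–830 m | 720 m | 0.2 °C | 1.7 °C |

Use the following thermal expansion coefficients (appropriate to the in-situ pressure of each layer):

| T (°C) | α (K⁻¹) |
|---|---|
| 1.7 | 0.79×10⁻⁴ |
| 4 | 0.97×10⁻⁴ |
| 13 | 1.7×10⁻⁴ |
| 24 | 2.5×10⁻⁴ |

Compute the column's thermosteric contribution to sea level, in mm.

41.6 mm of thermosteric rise

Layer 1 at 24 °C → α = 2.5×10⁻⁴ K⁻¹
Layer 2 at 1.7 °C → α = 0.79×10⁻⁴ K⁻¹
Layer 1: 2.5×10⁻⁴ × 1.1 × 110 = 0.03025 m
110–830 m: 720 × 0.79×10⁻⁴ × 0.2 = 0.011376 m
Δh = 0.03025 + 0.011376 = 0.041626 m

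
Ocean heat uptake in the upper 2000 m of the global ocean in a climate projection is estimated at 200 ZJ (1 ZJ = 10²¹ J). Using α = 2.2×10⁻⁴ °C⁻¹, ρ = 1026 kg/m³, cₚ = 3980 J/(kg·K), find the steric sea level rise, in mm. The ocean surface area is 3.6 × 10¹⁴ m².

Per unit area: Q = 200×10²¹ / (3.6×10¹⁴) ≈ 5.556×10⁸ J/m²
Δh = αQ/(ρcₚ) = 2.2×10⁻⁴ × 5.556×10⁸ / (1026 × 3980) ≈ 0.029933 m

Δh ≈ 29.9 mm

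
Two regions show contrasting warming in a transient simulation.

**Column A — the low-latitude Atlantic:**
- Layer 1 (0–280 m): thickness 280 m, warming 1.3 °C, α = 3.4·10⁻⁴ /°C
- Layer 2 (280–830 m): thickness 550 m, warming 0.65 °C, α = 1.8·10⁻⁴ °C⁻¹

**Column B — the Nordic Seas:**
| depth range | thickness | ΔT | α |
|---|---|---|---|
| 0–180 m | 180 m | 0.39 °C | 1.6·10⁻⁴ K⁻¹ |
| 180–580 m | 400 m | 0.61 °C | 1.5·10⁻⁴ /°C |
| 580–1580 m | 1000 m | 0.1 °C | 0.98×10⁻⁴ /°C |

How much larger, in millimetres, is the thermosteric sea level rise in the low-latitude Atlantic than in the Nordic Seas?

130 mm

A 0–280 m: 3.4×10⁻⁴ × 280 × 1.3 = 0.12376 m
A Layer 2: 550 × 1.8×10⁻⁴ × 0.65 = 0.06435 m
A total: 0.18811 m
B 0–180 m: 0.39 × 180 × 1.6×10⁻⁴ = 0.011232 m
B Layer 2: 1.5×10⁻⁴ × 400 × 0.61 = 0.03660 m
B 1000 × 0.1 × 0.98×10⁻⁴ = 0.00980 m
B total: 0.057632 m
Difference: 0.18811 − 0.057632 = 0.130478 m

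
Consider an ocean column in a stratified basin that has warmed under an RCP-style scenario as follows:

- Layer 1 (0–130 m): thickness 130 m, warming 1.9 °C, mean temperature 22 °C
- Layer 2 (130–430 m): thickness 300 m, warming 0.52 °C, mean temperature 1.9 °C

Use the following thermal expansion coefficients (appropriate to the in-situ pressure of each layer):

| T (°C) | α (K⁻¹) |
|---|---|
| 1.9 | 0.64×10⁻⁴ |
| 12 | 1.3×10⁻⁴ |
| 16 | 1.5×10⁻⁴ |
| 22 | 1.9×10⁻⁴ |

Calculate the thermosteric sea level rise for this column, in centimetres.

Layer 1 at 22 °C → α = 1.9×10⁻⁴ K⁻¹
Layer 2 at 1.9 °C → α = 0.64×10⁻⁴ K⁻¹
Layer 1: 1.9 × 1.9×10⁻⁴ × 130 = 0.04693 m
0.64×10⁻⁴ × 0.52 × 300 = 0.009984 m
Δh = 0.04693 + 0.009984 = 0.056914 m

5.69 cm of thermosteric rise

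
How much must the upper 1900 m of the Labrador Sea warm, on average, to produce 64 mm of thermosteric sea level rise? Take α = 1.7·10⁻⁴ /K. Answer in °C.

ΔT = Δh/(αH) = 0.064 / (1.7×10⁻⁴ × 1900) ≈ 0.1981 °C

0.198 °C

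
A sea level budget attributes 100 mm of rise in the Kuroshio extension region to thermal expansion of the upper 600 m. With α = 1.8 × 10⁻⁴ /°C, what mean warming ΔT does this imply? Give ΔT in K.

ΔT = Δh/(αH) = 0.1 / (1.8×10⁻⁴ × 600) ≈ 0.9259 K

ΔT ≈ 0.926 K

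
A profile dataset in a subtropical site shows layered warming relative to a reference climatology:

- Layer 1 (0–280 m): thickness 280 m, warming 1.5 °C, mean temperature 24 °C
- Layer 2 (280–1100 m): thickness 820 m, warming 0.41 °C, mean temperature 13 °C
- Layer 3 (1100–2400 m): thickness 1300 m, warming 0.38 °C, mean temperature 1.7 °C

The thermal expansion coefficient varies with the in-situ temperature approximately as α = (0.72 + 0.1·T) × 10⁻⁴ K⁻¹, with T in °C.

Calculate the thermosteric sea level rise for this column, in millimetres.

Layer 1: α = (0.72 + 0.1×24)×10⁻⁴ = 3.12×10⁻⁴ K⁻¹
Layer 2: α = (0.72 + 0.1×13)×10⁻⁴ = 2.02×10⁻⁴ K⁻¹
Layer 3: α = (0.72 + 0.1×1.7)×10⁻⁴ = 0.89×10⁻⁴ K⁻¹
Layer 1: 280 × 1.5 × 3.12×10⁻⁴ = 0.13104 m
280–1100 m: 0.41 × 820 × 2.02×10⁻⁴ = 0.0679124 m
Layer 3: 0.38 × 0.89×10⁻⁴ × 1300 = 0.043966 m
Δh = 0.13104 + 0.0679124 + 0.043966 = 0.2429184 m

Δh ≈ 240 mm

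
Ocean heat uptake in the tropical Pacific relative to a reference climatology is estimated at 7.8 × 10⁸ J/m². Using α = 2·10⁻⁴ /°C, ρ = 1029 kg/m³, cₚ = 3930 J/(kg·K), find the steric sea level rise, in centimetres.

3.86 cm of thermosteric rise

Δh = αQ/(ρcₚ) = 2×10⁻⁴ × 7.8×10⁸ / (1029 × 3930) ≈ 0.038576 m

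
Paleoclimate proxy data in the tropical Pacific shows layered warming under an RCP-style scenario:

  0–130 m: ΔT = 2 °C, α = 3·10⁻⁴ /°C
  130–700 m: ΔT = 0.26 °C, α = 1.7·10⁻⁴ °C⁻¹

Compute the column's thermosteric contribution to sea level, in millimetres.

103 mm of thermosteric rise

0–130 m: 3×10⁻⁴ × 130 × 2 = 0.07800 m
Layer 2: 570 × 1.7×10⁻⁴ × 0.26 = 0.025194 m
Δh = 0.07800 + 0.025194 = 0.103194 m ≈ 103 mm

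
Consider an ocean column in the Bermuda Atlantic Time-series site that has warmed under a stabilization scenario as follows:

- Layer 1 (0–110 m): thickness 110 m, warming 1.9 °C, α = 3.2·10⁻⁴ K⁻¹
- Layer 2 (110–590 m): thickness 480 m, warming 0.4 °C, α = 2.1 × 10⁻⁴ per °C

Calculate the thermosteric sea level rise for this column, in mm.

Layer 1: 3.2×10⁻⁴ × 110 × 1.9 = 0.06688 m
110–590 m: 2.1×10⁻⁴ × 480 × 0.4 = 0.04032 m
Δh = 0.06688 + 0.04032 = 0.10720 m

Δh = 110 mm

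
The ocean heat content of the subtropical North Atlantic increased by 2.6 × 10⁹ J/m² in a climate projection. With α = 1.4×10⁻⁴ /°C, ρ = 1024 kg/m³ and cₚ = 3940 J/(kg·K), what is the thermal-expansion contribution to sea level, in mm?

Δh = αQ/(ρcₚ) = 1.4×10⁻⁴ × 2.6×10⁹ / (1024 × 3940) ≈ 0.09022 m

90.2 mm of thermosteric rise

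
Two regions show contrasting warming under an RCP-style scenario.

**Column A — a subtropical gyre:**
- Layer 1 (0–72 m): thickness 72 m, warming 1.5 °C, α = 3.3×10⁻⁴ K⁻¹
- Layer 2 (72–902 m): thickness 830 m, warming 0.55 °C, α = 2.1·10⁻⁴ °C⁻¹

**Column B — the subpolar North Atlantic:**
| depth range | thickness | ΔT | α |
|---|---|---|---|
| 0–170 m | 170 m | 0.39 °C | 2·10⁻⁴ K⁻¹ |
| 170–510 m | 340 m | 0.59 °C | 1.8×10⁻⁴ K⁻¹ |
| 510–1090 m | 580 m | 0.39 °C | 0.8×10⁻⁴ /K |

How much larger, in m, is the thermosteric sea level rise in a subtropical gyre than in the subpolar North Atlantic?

A 0–72 m: 3.3×10⁻⁴ × 1.5 × 72 = 0.03564 m
A 2.1×10⁻⁴ × 0.55 × 830 = 0.095865 m
A total: 0.131505 m
B 0.39 × 2×10⁻⁴ × 170 = 0.01326 m
B 0.59 × 1.8×10⁻⁴ × 340 = 0.036108 m
B Layer 3: 0.39 × 580 × 0.8×10⁻⁴ = 0.018096 m
B total: 0.067464 m
Difference: 0.131505 − 0.067464 = 0.064041 m

Δh_A − Δh_B ≈ 0.0640 m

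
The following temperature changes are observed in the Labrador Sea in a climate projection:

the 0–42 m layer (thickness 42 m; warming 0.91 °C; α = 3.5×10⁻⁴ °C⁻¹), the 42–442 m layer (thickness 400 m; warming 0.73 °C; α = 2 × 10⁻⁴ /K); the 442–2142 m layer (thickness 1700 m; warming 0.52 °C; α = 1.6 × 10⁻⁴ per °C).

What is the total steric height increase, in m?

Δh ≈ 0.213 m

Layer 1: 0.91 × 3.5×10⁻⁴ × 42 = 0.013377 m
0.73 × 400 × 2×10⁻⁴ = 0.05840 m
1.6×10⁻⁴ × 1700 × 0.52 = 0.14144 m
Δh = 0.013377 + 0.05840 + 0.14144 = 0.213217 m ≈ 0.213 m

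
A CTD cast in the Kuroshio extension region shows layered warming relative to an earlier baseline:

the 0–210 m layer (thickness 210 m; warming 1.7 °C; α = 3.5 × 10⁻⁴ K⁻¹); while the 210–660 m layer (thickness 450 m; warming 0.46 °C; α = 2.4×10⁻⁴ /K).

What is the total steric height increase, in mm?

Δh = 175 mm

3.5×10⁻⁴ × 1.7 × 210 = 0.12495 m
210–660 m: 0.46 × 2.4×10⁻⁴ × 450 = 0.04968 m
Δh = 0.12495 + 0.04968 = 0.17463 m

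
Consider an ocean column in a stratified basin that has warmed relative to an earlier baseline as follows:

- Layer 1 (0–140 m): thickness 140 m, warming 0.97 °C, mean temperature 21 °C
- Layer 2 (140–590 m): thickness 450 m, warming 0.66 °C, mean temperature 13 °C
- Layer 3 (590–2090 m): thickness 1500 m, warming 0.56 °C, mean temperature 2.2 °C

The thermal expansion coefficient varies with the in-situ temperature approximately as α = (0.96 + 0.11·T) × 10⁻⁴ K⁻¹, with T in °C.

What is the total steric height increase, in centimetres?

Layer 1: α = (0.96 + 0.11×21)×10⁻⁴ = 3.27×10⁻⁴ K⁻¹
Layer 2: α = (0.96 + 0.11×13)×10⁻⁴ = 2.39×10⁻⁴ K⁻¹
Layer 3: α = (0.96 + 0.11×2.2)×10⁻⁴ = 1.202×10⁻⁴ K⁻¹
Layer 1: 3.27×10⁻⁴ × 140 × 0.97 = 0.0444066 m
Layer 2: 2.39×10⁻⁴ × 0.66 × 450 = 0.070983 m
Layer 3: 0.56 × 1.202×10⁻⁴ × 1500 = 0.100968 m
Δh = 0.0444066 + 0.070983 + 0.100968 = 0.2163576 m ≈ 22 cm

22 cm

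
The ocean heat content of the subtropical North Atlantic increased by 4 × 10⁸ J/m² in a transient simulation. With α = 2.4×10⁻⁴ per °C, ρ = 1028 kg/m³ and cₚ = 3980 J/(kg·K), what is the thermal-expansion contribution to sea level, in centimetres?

Δh = αQ/(ρcₚ) = 2.4×10⁻⁴ × 4×10⁸ / (1028 × 3980) ≈ 0.023464 m

2.3 cm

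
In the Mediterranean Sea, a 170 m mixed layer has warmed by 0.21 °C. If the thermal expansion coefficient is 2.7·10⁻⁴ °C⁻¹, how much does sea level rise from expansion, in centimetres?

0.964 cm

Δh = αΔT·H = 2.7×10⁻⁴ × 0.21 × 170 = 0.009639 m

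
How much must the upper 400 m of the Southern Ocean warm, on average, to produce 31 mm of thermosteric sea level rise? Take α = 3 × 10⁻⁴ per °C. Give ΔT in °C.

0.26 °C

ΔT = Δh/(αH) = 0.031 / (3×10⁻⁴ × 400) ≈ 0.2583 °C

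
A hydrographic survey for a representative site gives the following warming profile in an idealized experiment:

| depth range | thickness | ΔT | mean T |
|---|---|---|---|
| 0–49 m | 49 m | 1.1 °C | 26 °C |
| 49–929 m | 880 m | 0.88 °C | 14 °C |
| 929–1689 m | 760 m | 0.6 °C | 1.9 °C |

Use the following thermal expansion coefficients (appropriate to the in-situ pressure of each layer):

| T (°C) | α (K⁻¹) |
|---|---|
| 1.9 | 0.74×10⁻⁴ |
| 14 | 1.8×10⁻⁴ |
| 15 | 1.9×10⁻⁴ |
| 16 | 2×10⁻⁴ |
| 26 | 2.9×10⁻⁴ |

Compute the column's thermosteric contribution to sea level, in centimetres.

Layer 1 at 26 °C → α = 2.9×10⁻⁴ K⁻¹
Layer 2 at 14 °C → α = 1.8×10⁻⁴ K⁻¹
Layer 3 at 1.9 °C → α = 0.74×10⁻⁴ K⁻¹
0–49 m: 49 × 2.9×10⁻⁴ × 1.1 = 0.015631 m
0.88 × 880 × 1.8×10⁻⁴ = 0.139392 m
Layer 3: 0.6 × 760 × 0.74×10⁻⁴ = 0.033744 m
Δh = 0.015631 + 0.139392 + 0.033744 = 0.188767 m ≈ 18.9 cm

Δh = 18.9 cm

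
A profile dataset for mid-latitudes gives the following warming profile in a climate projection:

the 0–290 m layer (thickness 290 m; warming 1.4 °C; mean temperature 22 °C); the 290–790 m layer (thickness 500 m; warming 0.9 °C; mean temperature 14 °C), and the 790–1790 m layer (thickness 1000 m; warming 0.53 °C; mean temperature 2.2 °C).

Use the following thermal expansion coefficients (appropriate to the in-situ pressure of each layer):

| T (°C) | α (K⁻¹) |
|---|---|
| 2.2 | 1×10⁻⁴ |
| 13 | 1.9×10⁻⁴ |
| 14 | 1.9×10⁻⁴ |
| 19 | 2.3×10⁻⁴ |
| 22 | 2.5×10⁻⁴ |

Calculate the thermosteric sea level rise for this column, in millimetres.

Δh ≈ 240 mm

Layer 1 at 22 °C → α = 2.5×10⁻⁴ K⁻¹
Layer 2 at 14 °C → α = 1.9×10⁻⁴ K⁻¹
Layer 3 at 2.2 °C → α = 1×10⁻⁴ K⁻¹
290 × 1.4 × 2.5×10⁻⁴ = 0.10150 m
Layer 2: 1.9×10⁻⁴ × 0.9 × 500 = 0.08550 m
Layer 3: 1×10⁻⁴ × 0.53 × 1000 = 0.05300 m
Δh = 0.10150 + 0.08550 + 0.05300 = 0.24000 m ≈ 240 mm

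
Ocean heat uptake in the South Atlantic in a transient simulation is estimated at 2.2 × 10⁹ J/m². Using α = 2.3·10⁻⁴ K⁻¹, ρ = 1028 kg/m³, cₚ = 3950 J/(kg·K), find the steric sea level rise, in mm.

120 mm of thermosteric rise

Δh = αQ/(ρcₚ) = 2.3×10⁻⁴ × 2.2×10⁹ / (1028 × 3950) ≈ 0.12461 m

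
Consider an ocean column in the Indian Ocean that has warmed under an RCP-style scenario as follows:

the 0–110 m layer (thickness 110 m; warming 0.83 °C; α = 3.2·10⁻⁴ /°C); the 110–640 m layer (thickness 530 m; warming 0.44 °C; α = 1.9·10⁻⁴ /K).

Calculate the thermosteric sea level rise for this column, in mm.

74 mm

Layer 1: 3.2×10⁻⁴ × 110 × 0.83 = 0.029216 m
110–640 m: 530 × 1.9×10⁻⁴ × 0.44 = 0.044308 m
Δh = 0.029216 + 0.044308 = 0.073524 m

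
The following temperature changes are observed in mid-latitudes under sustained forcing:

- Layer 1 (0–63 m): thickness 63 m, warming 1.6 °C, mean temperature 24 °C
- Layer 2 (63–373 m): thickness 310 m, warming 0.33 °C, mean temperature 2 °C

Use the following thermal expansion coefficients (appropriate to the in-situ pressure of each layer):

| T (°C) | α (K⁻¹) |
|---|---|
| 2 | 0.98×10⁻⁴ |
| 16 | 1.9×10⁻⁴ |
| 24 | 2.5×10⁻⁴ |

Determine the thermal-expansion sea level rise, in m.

Δh ≈ 0.0352 m

Layer 1 at 24 °C → α = 2.5×10⁻⁴ K⁻¹
Layer 2 at 2 °C → α = 0.98×10⁻⁴ K⁻¹
0–63 m: 63 × 2.5×10⁻⁴ × 1.6 = 0.02520 m
63–373 m: 310 × 0.98×10⁻⁴ × 0.33 = 0.0100254 m
Δh = 0.02520 + 0.0100254 = 0.0352254 m ≈ 0.0352 m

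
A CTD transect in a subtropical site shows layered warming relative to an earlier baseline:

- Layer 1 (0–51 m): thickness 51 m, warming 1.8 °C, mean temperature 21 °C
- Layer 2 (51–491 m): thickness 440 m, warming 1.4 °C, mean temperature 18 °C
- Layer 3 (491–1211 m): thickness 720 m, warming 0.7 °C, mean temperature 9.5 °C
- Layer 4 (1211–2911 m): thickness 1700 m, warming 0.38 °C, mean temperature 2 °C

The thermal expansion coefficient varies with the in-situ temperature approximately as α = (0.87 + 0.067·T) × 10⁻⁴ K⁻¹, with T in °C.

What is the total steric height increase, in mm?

Layer 1: α = (0.87 + 0.067×21)×10⁻⁴ = 2.277×10⁻⁴ K⁻¹
Layer 2: α = (0.87 + 0.067×18)×10⁻⁴ = 2.076×10⁻⁴ K⁻¹
Layer 3: α = (0.87 + 0.067×9.5)×10⁻⁴ = 1.5065×10⁻⁴ K⁻¹
Layer 4: α = (0.87 + 0.067×2)×10⁻⁴ = 1.004×10⁻⁴ K⁻¹
51 × 1.8 × 2.277×10⁻⁴ = 0.02090286 m
51–491 m: 2.076×10⁻⁴ × 1.4 × 440 = 0.1278816 m
0.7 × 720 × 1.5065×10⁻⁴ = 0.0759276 m
Layer 4: 1.004×10⁻⁴ × 1700 × 0.38 = 0.0648584 m
Δh = 0.02090286 + 0.1278816 + 0.0759276 + 0.0648584 = 0.28957046 m

about 290 mm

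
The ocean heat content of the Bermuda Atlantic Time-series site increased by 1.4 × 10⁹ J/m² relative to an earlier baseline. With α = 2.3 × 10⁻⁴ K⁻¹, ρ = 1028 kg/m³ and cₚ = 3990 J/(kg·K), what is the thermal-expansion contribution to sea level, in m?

Δh = 0.079 m

Δh = αQ/(ρcₚ) = 2.3×10⁻⁴ × 1.4×10⁹ / (1028 × 3990) ≈ 0.078504 m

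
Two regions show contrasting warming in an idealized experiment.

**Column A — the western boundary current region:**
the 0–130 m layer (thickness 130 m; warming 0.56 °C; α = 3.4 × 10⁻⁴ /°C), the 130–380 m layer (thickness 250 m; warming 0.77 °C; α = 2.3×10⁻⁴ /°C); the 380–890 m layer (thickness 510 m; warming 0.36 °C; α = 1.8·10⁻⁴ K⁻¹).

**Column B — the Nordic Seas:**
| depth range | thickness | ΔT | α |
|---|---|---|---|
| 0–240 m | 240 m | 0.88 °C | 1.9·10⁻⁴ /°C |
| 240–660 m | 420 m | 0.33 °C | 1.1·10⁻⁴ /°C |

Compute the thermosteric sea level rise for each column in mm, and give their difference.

Δh_A ≈ 102 mm, Δh_B ≈ 55.4 mm; difference ≈ 46.7 mm

A Layer 1: 130 × 0.56 × 3.4×10⁻⁴ = 0.024752 m
A Layer 2: 250 × 2.3×10⁻⁴ × 0.77 = 0.044275 m
A 380–890 m: 510 × 0.36 × 1.8×10⁻⁴ = 0.033048 m
A total: 0.102075 m
B 240 × 1.9×10⁻⁴ × 0.88 = 0.040128 m
B Layer 2: 420 × 1.1×10⁻⁴ × 0.33 = 0.015246 m
B total: 0.055374 m
Difference: 0.102075 − 0.055374 = 0.046701 m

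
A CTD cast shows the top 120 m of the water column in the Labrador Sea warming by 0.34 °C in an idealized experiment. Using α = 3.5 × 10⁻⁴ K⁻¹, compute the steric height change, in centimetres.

Δh = αΔT·H = 3.5×10⁻⁴ × 0.34 × 120 = 0.01428 m

1.4 cm of thermosteric rise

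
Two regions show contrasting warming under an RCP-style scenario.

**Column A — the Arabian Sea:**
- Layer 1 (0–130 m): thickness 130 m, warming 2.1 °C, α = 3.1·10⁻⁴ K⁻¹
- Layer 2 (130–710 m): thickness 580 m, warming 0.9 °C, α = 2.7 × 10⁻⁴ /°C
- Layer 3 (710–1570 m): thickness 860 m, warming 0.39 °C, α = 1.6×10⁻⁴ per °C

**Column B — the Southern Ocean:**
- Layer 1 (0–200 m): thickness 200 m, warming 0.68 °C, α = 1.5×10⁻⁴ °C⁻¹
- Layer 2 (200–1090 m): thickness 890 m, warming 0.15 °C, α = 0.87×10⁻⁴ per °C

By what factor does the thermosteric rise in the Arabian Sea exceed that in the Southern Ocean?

8.72

A Layer 1: 3.1×10⁻⁴ × 130 × 2.1 = 0.08463 m
A 2.7×10⁻⁴ × 580 × 0.9 = 0.14094 m
A Layer 3: 860 × 1.6×10⁻⁴ × 0.39 = 0.053664 m
A total: 0.279234 m
B Layer 1: 200 × 0.68 × 1.5×10⁻⁴ = 0.02040 m
B 200–1090 m: 0.15 × 890 × 0.87×10⁻⁴ = 0.0116145 m
B total: 0.0320145 m
Ratio: 0.279234 / 0.0320145 ≈ 8.722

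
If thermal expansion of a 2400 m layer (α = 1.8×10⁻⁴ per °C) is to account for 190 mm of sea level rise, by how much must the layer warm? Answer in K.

ΔT = Δh/(αH) = 0.19 / (1.8×10⁻⁴ × 2400) ≈ 0.4398 K

about 0.440 K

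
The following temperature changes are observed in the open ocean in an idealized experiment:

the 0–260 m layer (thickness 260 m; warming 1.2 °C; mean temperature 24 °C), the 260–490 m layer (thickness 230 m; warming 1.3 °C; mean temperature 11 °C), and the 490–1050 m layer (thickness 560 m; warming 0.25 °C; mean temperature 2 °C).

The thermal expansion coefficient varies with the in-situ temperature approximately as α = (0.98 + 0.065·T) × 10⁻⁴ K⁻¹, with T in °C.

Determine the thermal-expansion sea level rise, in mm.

Δh ≈ 150 mm

Layer 1: α = (0.98 + 0.065×24)×10⁻⁴ = 2.54×10⁻⁴ K⁻¹
Layer 2: α = (0.98 + 0.065×11)×10⁻⁴ = 1.695×10⁻⁴ K⁻¹
Layer 3: α = (0.98 + 0.065×2)×10⁻⁴ = 1.11×10⁻⁴ K⁻¹
Layer 1: 2.54×10⁻⁴ × 1.2 × 260 = 0.079248 m
Layer 2: 1.695×10⁻⁴ × 1.3 × 230 = 0.0506805 m
560 × 0.25 × 1.11×10⁻⁴ = 0.01554 m
Δh = 0.079248 + 0.0506805 + 0.01554 = 0.1454685 m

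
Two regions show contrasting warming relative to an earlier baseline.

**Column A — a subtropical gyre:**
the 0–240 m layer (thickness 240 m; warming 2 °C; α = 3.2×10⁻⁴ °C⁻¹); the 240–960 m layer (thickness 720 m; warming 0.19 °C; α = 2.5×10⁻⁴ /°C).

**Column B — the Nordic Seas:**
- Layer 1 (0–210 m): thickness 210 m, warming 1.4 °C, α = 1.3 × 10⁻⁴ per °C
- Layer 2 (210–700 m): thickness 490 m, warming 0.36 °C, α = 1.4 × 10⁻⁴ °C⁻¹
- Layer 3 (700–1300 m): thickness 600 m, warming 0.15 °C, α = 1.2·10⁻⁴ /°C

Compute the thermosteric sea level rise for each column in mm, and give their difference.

A 2 × 240 × 3.2×10⁻⁴ = 0.15360 m
A 240–960 m: 0.19 × 2.5×10⁻⁴ × 720 = 0.03420 m
A total: 0.18780 m
B Layer 1: 210 × 1.4 × 1.3×10⁻⁴ = 0.03822 m
B 0.36 × 490 × 1.4×10⁻⁴ = 0.024696 m
B 700–1300 m: 600 × 0.15 × 1.2×10⁻⁴ = 0.01080 m
B total: 0.073716 m
Difference: 0.18780 − 0.073716 = 0.114084 m

A: 188 mm; B: 73.7 mm; difference 114 mm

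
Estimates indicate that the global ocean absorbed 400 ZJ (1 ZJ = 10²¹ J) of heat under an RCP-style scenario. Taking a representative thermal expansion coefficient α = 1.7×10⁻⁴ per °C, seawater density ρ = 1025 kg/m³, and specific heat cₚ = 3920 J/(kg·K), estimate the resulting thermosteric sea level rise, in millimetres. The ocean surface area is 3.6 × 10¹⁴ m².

Per unit area: Q = 400×10²¹ / (3.6×10¹⁴) ≈ 1.111×10⁹ J/m²
Δh = αQ/(ρcₚ) = 1.7×10⁻⁴ × 1.111×10⁹ / (1025 × 3920) ≈ 0.047006 m

Δh ≈ 47.0 mm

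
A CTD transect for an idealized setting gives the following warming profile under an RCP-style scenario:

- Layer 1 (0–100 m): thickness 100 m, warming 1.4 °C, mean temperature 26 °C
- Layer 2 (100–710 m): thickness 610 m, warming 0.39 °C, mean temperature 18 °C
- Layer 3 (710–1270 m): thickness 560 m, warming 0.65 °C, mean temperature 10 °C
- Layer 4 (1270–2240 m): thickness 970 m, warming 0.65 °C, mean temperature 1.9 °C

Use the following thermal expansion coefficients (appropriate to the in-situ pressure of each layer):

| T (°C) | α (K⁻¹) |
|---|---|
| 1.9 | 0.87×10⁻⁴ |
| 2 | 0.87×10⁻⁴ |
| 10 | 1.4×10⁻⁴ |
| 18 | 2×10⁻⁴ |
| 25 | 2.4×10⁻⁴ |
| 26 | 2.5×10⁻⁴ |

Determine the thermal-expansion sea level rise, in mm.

188 mm

Layer 1 at 26 °C → α = 2.5×10⁻⁴ K⁻¹
Layer 2 at 18 °C → α = 2×10⁻⁴ K⁻¹
Layer 3 at 10 °C → α = 1.4×10⁻⁴ K⁻¹
Layer 4 at 1.9 °C → α = 0.87×10⁻⁴ K⁻¹
Layer 1: 1.4 × 100 × 2.5×10⁻⁴ = 0.03500 m
100–710 m: 610 × 0.39 × 2×10⁻⁴ = 0.04758 m
710–1270 m: 560 × 1.4×10⁻⁴ × 0.65 = 0.05096 m
0.65 × 0.87×10⁻⁴ × 970 = 0.0548535 m
Δh = 0.03500 + 0.04758 + 0.05096 + 0.0548535 = 0.1883935 m ≈ 188 mm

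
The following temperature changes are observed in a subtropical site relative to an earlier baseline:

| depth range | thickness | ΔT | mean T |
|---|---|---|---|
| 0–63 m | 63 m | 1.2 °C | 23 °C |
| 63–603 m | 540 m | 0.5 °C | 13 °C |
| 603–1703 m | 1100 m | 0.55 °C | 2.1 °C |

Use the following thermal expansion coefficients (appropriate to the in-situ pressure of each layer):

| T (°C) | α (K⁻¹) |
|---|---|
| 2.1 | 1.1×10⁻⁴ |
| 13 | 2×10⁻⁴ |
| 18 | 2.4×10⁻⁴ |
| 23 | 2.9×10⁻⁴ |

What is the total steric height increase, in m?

Δh = 0.142 m

Layer 1 at 23 °C → α = 2.9×10⁻⁴ K⁻¹
Layer 2 at 13 °C → α = 2×10⁻⁴ K⁻¹
Layer 3 at 2.1 °C → α = 1.1×10⁻⁴ K⁻¹
Layer 1: 63 × 2.9×10⁻⁴ × 1.2 = 0.021924 m
2×10⁻⁴ × 0.5 × 540 = 0.05400 m
603–1703 m: 1.1×10⁻⁴ × 1100 × 0.55 = 0.06655 m
Δh = 0.021924 + 0.05400 + 0.06655 = 0.142474 m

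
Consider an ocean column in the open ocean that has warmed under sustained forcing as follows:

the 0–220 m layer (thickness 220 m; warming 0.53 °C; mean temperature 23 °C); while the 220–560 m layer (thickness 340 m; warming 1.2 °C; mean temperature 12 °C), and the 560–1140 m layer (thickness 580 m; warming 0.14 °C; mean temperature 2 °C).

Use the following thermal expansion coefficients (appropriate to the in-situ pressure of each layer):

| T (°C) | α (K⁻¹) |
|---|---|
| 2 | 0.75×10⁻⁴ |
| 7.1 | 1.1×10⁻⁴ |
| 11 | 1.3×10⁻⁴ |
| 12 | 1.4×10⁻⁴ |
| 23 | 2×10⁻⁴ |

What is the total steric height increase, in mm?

Layer 1 at 23 °C → α = 2×10⁻⁴ K⁻¹
Layer 2 at 12 °C → α = 1.4×10⁻⁴ K⁻¹
Layer 3 at 2 °C → α = 0.75×10⁻⁴ K⁻¹
220 × 0.53 × 2×10⁻⁴ = 0.02332 m
340 × 1.4×10⁻⁴ × 1.2 = 0.05712 m
0.75×10⁻⁴ × 0.14 × 580 = 0.00609 m
Δh = 0.02332 + 0.05712 + 0.00609 = 0.08653 m

about 86.5 mm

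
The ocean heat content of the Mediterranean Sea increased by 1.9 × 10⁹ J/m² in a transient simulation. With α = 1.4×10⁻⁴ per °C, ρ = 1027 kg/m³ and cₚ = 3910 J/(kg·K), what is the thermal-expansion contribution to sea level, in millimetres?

Δh = αQ/(ρcₚ) = 1.4×10⁻⁴ × 1.9×10⁹ / (1027 × 3910) ≈ 0.066242 m

about 66.2 mm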